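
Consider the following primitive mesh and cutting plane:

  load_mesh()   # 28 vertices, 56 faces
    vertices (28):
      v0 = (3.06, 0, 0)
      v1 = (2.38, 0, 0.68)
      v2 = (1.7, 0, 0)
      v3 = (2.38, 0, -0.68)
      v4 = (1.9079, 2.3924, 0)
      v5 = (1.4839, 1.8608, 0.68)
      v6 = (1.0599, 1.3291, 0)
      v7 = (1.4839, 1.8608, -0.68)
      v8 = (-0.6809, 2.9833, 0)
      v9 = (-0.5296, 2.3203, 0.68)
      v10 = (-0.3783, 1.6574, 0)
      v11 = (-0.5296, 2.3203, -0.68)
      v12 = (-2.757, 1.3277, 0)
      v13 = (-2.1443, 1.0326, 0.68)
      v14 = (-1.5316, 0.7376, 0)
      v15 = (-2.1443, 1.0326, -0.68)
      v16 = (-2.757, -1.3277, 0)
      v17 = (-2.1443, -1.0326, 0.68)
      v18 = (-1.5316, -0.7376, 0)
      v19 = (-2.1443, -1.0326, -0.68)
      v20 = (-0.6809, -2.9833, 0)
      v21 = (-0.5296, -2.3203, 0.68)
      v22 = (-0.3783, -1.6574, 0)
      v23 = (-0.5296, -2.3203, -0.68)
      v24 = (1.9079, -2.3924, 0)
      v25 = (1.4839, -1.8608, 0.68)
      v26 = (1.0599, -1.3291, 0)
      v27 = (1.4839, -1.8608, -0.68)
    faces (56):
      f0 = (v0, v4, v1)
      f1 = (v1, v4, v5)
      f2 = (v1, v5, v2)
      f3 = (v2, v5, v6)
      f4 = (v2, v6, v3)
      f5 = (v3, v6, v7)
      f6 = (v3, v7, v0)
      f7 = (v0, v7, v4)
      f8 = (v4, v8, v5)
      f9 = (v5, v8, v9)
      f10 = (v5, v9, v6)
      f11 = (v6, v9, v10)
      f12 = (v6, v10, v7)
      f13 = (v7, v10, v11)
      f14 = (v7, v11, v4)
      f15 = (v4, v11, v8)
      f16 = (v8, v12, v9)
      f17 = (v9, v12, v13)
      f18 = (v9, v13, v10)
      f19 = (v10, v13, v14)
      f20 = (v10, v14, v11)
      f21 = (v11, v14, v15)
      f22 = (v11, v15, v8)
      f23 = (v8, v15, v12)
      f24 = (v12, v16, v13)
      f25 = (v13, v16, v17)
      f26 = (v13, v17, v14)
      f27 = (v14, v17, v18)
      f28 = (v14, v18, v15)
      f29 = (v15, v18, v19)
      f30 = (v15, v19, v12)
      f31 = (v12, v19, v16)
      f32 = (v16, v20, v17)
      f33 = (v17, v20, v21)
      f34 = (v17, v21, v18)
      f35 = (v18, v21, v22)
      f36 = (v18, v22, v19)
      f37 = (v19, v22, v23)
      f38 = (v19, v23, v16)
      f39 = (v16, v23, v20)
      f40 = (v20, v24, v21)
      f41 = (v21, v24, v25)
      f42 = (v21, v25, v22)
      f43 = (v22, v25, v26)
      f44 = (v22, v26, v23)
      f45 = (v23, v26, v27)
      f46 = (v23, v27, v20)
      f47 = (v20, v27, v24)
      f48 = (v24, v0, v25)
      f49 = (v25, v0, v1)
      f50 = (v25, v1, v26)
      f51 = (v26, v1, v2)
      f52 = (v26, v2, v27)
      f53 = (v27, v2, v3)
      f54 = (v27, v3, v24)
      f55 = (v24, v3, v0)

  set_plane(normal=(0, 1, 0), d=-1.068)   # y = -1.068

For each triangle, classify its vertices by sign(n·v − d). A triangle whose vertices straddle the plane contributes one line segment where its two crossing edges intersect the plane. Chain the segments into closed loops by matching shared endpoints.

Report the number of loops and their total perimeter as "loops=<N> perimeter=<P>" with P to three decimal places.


loops=2 perimeter=8.134

Straddling triangles (18 of 56):
  (v12,v16,v13) [+-+] → (-2.757, -1.068, 0)–(-2.68959, -1.068, 0.0748193)  len=0.1007
  (v13,v16,v17) [+-+] → (-2.68959, -1.068, 0.0748193)–(-2.2178, -1.068, 0.598428)  len=0.7048
  (v12,v19,v16) [++-] → (-2.2178, -1.068, -0.598428)–(-2.757, -1.068, 0)  len=0.8055
  (v16,v20,v17) [--+] → (-2.11774, -1.068, 0.66766)–(-2.2178, -1.068, 0.598428)  len=0.1217
  (v17,v20,v21) [+--] → (-2.11774, -1.068, 0.66766)–(-2.09991, -1.068, 0.68)  len=0.0217
  (v17,v21,v18) [+-+] → (-2.09991, -1.068, 0.68)–(-1.32243, -1.068, 0.141955)  len=0.9455
  (v18,v21,v22) [+--] → (-1.32243, -1.068, 0.141955)–(-1.11732, -1.068, 0)  len=0.2494
  (v18,v22,v19) [+-+] → (-1.11732, -1.068, 0)–(-2.04424, -1.068, -0.641472)  len=1.1272
  (v19,v22,v23) [+--] → (-2.04424, -1.068, -0.641472)–(-2.09991, -1.068, -0.68)  len=0.0677
  (v19,v23,v16) [+--] → (-2.09991, -1.068, -0.68)–(-2.2178, -1.068, -0.598428)  len=0.1434
  (v24,v0,v25) [-+-] → (2.54569, -1.068, 0)–(2.1554, -1.068, 0.390284)  len=0.5519
  (v25,v0,v1) [-++] → (2.1554, -1.068, 0.390284)–(1.86569, -1.068, 0.68)  len=0.4097
  (v25,v1,v26) [-+-] → (1.86569, -1.068, 0.68)–(1.31923, -1.068, 0.133585)  len=0.7728
  (v26,v1,v2) [-++] → (1.31923, -1.068, 0.133585)–(1.18565, -1.068, 0)  len=0.1889
  (v26,v2,v27) [-+-] → (1.18565, -1.068, 0)–(1.57597, -1.068, -0.390284)  len=0.5520
  (v27,v2,v3) [-++] → (1.57597, -1.068, -0.390284)–(1.86569, -1.068, -0.68)  len=0.4097
  (v27,v3,v24) [-+-] → (1.86569, -1.068, -0.68)–(2.16925, -1.068, -0.376439)  len=0.4293
  (v24,v3,v0) [-++] → (2.16925, -1.068, -0.376439)–(2.54569, -1.068, 0)  len=0.5324

Chained into 2 loop(s):
  loop 1: 10 segments, perimeter = 4.2876
  loop 2: 8 segments, perimeter = 3.8467
Total perimeter = 8.134


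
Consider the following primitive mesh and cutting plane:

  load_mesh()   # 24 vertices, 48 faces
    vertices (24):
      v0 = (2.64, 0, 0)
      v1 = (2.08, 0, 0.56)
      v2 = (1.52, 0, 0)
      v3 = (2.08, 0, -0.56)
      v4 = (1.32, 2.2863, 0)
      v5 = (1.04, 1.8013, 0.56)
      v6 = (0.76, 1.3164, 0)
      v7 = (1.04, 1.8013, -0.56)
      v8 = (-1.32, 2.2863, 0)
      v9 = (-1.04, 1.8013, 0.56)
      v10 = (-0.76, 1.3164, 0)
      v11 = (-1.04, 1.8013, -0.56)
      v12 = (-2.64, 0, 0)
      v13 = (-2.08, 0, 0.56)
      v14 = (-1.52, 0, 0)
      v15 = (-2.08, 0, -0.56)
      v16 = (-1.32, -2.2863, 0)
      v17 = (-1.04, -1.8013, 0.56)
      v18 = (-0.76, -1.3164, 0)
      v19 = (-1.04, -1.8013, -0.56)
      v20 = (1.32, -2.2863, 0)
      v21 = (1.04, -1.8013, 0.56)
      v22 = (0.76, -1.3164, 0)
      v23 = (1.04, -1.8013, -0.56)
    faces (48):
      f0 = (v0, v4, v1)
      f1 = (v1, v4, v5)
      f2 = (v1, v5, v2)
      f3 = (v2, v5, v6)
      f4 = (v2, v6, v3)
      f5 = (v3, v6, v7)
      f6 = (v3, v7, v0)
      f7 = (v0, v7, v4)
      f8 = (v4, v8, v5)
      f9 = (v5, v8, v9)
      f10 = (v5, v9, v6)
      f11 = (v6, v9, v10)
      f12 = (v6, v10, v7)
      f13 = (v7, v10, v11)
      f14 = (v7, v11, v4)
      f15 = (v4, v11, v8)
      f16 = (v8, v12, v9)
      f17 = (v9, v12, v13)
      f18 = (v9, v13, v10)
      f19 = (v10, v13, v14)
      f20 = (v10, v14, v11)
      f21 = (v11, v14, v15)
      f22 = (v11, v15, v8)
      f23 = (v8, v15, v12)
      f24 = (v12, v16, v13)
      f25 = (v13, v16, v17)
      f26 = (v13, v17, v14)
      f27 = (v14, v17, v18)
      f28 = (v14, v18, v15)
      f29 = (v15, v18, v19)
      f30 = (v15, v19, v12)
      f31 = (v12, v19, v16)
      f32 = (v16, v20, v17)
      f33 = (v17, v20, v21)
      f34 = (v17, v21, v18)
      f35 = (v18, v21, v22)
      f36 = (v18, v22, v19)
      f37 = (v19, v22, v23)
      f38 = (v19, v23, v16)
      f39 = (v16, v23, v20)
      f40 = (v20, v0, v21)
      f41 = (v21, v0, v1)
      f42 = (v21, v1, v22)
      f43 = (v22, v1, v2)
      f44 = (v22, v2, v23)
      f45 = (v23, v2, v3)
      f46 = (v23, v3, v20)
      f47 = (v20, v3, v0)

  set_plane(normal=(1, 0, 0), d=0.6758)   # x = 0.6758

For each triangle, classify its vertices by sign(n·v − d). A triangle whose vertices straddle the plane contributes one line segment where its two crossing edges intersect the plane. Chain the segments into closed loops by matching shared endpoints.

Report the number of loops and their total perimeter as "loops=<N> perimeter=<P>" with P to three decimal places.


loops=2 perimeter=5.926

Straddling triangles (16 of 48):
  (v4,v8,v5) [+-+] → (0.6758, 2.2863, 0)–(0.6758, 1.87615, 0.47358)  len=0.6265
  (v5,v8,v9) [+--] → (0.6758, 1.87615, 0.47358)–(0.6758, 1.8013, 0.56)  len=0.1143
  (v5,v9,v6) [+-+] → (0.6758, 1.8013, 0.56)–(0.6758, 1.33908, 0.0261956)  len=0.7061
  (v6,v9,v10) [+--] → (0.6758, 1.33908, 0.0261956)–(0.6758, 1.3164, 0)  len=0.0347
  (v6,v10,v7) [+-+] → (0.6758, 1.3164, 0)–(0.6758, 1.70319, -0.446693)  len=0.5909
  (v7,v10,v11) [+--] → (0.6758, 1.70319, -0.446693)–(0.6758, 1.8013, -0.56)  len=0.1499
  (v7,v11,v4) [+-+] → (0.6758, 1.8013, -0.56)–(0.6758, 2.15391, -0.152861)  len=0.5386
  (v4,v11,v8) [+--] → (0.6758, 2.15391, -0.152861)–(0.6758, 2.2863, 0)  len=0.2022
  (v16,v20,v17) [-+-] → (0.6758, -2.2863, 0)–(0.6758, -2.15391, 0.152861)  len=0.2022
  (v17,v20,v21) [-++] → (0.6758, -2.15391, 0.152861)–(0.6758, -1.8013, 0.56)  len=0.5386
  (v17,v21,v18) [-+-] → (0.6758, -1.8013, 0.56)–(0.6758, -1.70319, 0.446693)  len=0.1499
  (v18,v21,v22) [-++] → (0.6758, -1.70319, 0.446693)–(0.6758, -1.3164, 0)  len=0.5909
  (v18,v22,v19) [-+-] → (0.6758, -1.3164, 0)–(0.6758, -1.33908, -0.0261956)  len=0.0347
  (v19,v22,v23) [-++] → (0.6758, -1.33908, -0.0261956)–(0.6758, -1.8013, -0.56)  len=0.7061
  (v19,v23,v16) [-+-] → (0.6758, -1.8013, -0.56)–(0.6758, -1.87615, -0.47358)  len=0.1143
  (v16,v23,v20) [-++] → (0.6758, -1.87615, -0.47358)–(0.6758, -2.2863, 0)  len=0.6265

Chained into 2 loop(s):
  loop 1: 8 segments, perimeter = 2.9632
  loop 2: 8 segments, perimeter = 2.9632
Total perimeter = 5.926


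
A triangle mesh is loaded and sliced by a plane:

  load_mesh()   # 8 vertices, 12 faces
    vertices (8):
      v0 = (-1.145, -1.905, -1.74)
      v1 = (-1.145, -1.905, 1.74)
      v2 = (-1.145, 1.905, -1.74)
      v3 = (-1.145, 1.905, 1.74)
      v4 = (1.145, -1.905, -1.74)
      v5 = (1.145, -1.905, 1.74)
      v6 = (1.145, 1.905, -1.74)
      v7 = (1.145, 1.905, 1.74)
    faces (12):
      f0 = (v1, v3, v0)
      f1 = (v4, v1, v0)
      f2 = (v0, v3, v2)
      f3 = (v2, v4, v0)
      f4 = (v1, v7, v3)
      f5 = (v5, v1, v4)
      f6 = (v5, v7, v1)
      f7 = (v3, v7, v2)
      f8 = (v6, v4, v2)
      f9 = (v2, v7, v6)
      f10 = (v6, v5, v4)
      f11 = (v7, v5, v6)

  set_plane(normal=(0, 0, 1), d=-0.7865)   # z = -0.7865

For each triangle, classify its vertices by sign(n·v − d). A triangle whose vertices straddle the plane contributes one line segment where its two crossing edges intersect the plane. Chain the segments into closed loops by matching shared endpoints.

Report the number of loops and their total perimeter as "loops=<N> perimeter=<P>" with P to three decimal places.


loops=1 perimeter=12.200

Straddling triangles (8 of 12):
  (v1,v3,v0) [++-] → (-1.145, -0.861082, -0.7865)–(-1.145, -1.905, -0.7865)  len=1.0439
  (v4,v1,v0) [-+-] → (0.517553, -1.905, -0.7865)–(-1.145, -1.905, -0.7865)  len=1.6626
  (v0,v3,v2) [-+-] → (-1.145, -0.861082, -0.7865)–(-1.145, 1.905, -0.7865)  len=2.7661
  (v5,v1,v4) [++-] → (0.517553, -1.905, -0.7865)–(1.145, -1.905, -0.7865)  len=0.6274
  (v3,v7,v2) [++-] → (-0.517553, 1.905, -0.7865)–(-1.145, 1.905, -0.7865)  len=0.6274
  (v2,v7,v6) [-+-] → (-0.517553, 1.905, -0.7865)–(1.145, 1.905, -0.7865)  len=1.6626
  (v6,v5,v4) [-+-] → (1.145, 0.861082, -0.7865)–(1.145, -1.905, -0.7865)  len=2.7661
  (v7,v5,v6) [++-] → (1.145, 0.861082, -0.7865)–(1.145, 1.905, -0.7865)  len=1.0439

Chained into 1 loop(s):
  loop 1: 8 segments, perimeter = 12.2000
Total perimeter = 12.200


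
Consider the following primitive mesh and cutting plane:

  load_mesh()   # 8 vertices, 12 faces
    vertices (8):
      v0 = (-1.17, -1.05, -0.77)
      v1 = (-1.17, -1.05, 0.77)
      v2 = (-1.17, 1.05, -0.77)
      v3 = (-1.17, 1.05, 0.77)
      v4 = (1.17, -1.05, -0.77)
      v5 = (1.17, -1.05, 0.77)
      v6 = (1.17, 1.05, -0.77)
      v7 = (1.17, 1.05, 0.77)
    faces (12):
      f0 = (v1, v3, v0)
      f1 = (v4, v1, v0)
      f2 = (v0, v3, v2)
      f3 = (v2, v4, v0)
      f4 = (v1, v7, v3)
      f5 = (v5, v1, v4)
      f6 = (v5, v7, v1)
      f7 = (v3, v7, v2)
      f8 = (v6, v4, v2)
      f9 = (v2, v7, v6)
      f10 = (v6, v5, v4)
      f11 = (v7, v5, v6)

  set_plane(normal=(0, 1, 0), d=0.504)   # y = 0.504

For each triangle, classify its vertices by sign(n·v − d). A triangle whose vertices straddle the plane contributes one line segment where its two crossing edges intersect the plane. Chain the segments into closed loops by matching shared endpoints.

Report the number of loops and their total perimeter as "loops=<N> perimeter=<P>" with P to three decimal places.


Straddling triangles (8 of 12):
  (v1,v3,v0) [-+-] → (-1.17, 0.504, 0.77)–(-1.17, 0.504, 0.3696)  len=0.4004
  (v0,v3,v2) [-++] → (-1.17, 0.504, 0.3696)–(-1.17, 0.504, -0.77)  len=1.1396
  (v2,v4,v0) [+--] → (-0.5616, 0.504, -0.77)–(-1.17, 0.504, -0.77)  len=0.6084
  (v1,v7,v3) [-++] → (0.5616, 0.504, 0.77)–(-1.17, 0.504, 0.77)  len=1.7316
  (v5,v7,v1) [-+-] → (1.17, 0.504, 0.77)–(0.5616, 0.504, 0.77)  len=0.6084
  (v6,v4,v2) [+-+] → (1.17, 0.504, -0.77)–(-0.5616, 0.504, -0.77)  len=1.7316
  (v6,v5,v4) [+--] → (1.17, 0.504, -0.3696)–(1.17, 0.504, -0.77)  len=0.4004
  (v7,v5,v6) [+-+] → (1.17, 0.504, 0.77)–(1.17, 0.504, -0.3696)  len=1.1396

Chained into 1 loop(s):
  loop 1: 8 segments, perimeter = 7.7600
Total perimeter = 7.760

loops=1 perimeter=7.760


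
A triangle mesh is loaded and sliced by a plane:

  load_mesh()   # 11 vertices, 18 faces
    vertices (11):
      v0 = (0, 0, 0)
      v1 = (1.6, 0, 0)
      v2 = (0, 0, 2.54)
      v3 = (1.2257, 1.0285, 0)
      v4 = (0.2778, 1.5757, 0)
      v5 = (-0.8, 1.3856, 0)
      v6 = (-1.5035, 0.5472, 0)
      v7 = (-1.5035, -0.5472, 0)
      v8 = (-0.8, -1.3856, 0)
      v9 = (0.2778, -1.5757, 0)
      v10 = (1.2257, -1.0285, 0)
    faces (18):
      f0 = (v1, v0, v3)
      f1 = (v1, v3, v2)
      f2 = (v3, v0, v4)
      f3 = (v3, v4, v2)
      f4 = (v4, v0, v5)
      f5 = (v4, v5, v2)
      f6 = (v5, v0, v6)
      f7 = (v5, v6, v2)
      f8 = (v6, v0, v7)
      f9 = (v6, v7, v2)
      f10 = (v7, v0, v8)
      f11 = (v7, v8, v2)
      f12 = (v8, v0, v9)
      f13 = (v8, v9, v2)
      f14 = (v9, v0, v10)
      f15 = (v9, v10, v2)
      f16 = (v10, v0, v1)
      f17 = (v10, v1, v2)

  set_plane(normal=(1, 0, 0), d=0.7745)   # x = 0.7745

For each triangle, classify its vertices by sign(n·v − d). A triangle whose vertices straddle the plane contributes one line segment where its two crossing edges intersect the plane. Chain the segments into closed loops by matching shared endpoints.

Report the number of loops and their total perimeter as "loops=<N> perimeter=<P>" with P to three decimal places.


loops=1 perimeter=6.344

Straddling triangles (8 of 18):
  (v1,v0,v3) [+-+] → (0.7745, 0, 0)–(0.7745, 0.649893, 0)  len=0.6499
  (v1,v3,v2) [++-] → (0.7745, 0.649893, 0.935015)–(0.7745, 0, 1.31048)  len=0.7506
  (v3,v0,v4) [+--] → (0.7745, 0.649893, 0)–(0.7745, 1.28897, 0)  len=0.6391
  (v3,v4,v2) [+--] → (0.7745, 1.28897, 0)–(0.7745, 0.649893, 0.935015)  len=1.1325
  (v9,v0,v10) [--+] → (0.7745, -0.649893, 0)–(0.7745, -1.28897, 0)  len=0.6391
  (v9,v10,v2) [-+-] → (0.7745, -1.28897, 0)–(0.7745, -0.649893, 0.935015)  len=1.1325
  (v10,v0,v1) [+-+] → (0.7745, -0.649893, 0)–(0.7745, 0, 0)  len=0.6499
  (v10,v1,v2) [++-] → (0.7745, 0, 1.31048)–(0.7745, -0.649893, 0.935015)  len=0.7506

Chained into 1 loop(s):
  loop 1: 8 segments, perimeter = 6.3441
Total perimeter = 6.344


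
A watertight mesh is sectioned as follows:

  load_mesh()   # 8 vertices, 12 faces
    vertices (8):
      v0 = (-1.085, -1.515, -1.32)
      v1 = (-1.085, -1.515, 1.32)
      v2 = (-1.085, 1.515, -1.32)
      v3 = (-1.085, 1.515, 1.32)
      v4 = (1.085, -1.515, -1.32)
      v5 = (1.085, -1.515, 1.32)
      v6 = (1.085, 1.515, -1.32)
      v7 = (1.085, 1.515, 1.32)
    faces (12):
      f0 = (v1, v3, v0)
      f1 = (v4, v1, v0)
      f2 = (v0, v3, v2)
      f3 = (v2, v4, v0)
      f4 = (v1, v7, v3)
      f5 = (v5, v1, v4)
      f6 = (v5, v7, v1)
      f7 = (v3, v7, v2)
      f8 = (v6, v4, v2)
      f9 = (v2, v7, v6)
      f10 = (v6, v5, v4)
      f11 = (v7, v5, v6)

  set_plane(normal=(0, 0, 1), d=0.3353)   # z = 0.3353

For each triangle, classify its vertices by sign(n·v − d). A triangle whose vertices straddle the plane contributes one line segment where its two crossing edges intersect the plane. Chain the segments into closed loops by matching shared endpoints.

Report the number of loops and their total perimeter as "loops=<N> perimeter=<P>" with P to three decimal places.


loops=1 perimeter=10.400

Straddling triangles (8 of 12):
  (v1,v3,v0) [++-] → (-1.085, 0.384833, 0.3353)–(-1.085, -1.515, 0.3353)  len=1.8998
  (v4,v1,v0) [-+-] → (-0.275606, -1.515, 0.3353)–(-1.085, -1.515, 0.3353)  len=0.8094
  (v0,v3,v2) [-+-] → (-1.085, 0.384833, 0.3353)–(-1.085, 1.515, 0.3353)  len=1.1302
  (v5,v1,v4) [++-] → (-0.275606, -1.515, 0.3353)–(1.085, -1.515, 0.3353)  len=1.3606
  (v3,v7,v2) [++-] → (0.275606, 1.515, 0.3353)–(-1.085, 1.515, 0.3353)  len=1.3606
  (v2,v7,v6) [-+-] → (0.275606, 1.515, 0.3353)–(1.085, 1.515, 0.3353)  len=0.8094
  (v6,v5,v4) [-+-] → (1.085, -0.384833, 0.3353)–(1.085, -1.515, 0.3353)  len=1.1302
  (v7,v5,v6) [++-] → (1.085, -0.384833, 0.3353)–(1.085, 1.515, 0.3353)  len=1.8998

Chained into 1 loop(s):
  loop 1: 8 segments, perimeter = 10.4000
Total perimeter = 10.400


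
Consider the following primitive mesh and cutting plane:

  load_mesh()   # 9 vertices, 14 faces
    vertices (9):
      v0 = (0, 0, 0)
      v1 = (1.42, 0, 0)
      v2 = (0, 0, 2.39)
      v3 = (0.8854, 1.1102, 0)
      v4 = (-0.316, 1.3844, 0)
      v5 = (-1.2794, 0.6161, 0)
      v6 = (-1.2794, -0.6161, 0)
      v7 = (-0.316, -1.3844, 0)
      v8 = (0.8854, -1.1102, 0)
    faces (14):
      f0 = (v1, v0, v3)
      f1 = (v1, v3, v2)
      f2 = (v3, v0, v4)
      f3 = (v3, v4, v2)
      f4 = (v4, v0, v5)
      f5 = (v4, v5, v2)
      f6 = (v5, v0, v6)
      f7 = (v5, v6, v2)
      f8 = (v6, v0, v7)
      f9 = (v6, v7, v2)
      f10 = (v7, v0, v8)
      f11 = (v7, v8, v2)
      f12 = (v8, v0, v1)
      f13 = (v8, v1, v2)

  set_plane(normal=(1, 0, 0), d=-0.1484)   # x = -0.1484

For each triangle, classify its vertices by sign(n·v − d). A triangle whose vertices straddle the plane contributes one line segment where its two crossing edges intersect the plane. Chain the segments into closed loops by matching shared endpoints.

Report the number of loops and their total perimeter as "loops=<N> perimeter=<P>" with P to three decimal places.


loops=1 perimeter=7.776

Straddling triangles (10 of 14):
  (v3,v0,v4) [++-] → (-0.1484, 0.650142, 0)–(-0.1484, 1.34615, 0)  len=0.6960
  (v3,v4,v2) [+-+] → (-0.1484, 1.34615, 0)–(-0.1484, 0.650142, 1.26761)  len=1.4461
  (v4,v0,v5) [-+-] → (-0.1484, 0.650142, 0)–(-0.1484, 0.0714626, 0)  len=0.5787
  (v4,v5,v2) [--+] → (-0.1484, 0.0714626, 2.11278)–(-0.1484, 0.650142, 1.26761)  len=1.0243
  (v5,v0,v6) [-+-] → (-0.1484, 0.0714626, 0)–(-0.1484, -0.0714626, 0)  len=0.1429
  (v5,v6,v2) [--+] → (-0.1484, -0.0714626, 2.11278)–(-0.1484, 0.0714626, 2.11278)  len=0.1429
  (v6,v0,v7) [-+-] → (-0.1484, -0.0714626, 0)–(-0.1484, -0.650142, 0)  len=0.5787
  (v6,v7,v2) [--+] → (-0.1484, -0.650142, 1.26761)–(-0.1484, -0.0714626, 2.11278)  len=1.0243
  (v7,v0,v8) [-++] → (-0.1484, -0.650142, 0)–(-0.1484, -1.34615, 0)  len=0.6960
  (v7,v8,v2) [-++] → (-0.1484, -1.34615, 0)–(-0.1484, -0.650142, 1.26761)  len=1.4461

Chained into 1 loop(s):
  loop 1: 10 segments, perimeter = 7.7760
Total perimeter = 7.776


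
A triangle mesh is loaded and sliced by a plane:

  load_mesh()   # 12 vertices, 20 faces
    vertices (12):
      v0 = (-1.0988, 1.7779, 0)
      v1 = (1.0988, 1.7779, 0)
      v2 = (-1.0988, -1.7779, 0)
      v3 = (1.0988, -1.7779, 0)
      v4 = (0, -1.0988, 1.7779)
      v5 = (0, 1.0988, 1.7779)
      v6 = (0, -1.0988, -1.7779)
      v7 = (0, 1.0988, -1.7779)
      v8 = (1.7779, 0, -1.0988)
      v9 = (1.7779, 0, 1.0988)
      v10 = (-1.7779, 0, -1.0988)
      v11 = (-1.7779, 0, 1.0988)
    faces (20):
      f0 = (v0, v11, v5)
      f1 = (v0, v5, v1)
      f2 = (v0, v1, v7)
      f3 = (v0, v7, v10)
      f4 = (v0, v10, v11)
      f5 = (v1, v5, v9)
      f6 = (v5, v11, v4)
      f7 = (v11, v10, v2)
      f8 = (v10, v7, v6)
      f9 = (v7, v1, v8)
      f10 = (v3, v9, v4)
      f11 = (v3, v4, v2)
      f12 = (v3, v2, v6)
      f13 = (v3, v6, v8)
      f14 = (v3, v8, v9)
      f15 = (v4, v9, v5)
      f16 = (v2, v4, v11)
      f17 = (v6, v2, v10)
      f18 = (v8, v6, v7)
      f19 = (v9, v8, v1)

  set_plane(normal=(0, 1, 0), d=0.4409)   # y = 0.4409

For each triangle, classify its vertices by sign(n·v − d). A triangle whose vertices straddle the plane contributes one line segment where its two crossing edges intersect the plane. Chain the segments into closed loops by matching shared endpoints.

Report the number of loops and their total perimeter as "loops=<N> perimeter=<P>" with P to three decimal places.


Straddling triangles (10 of 20):
  (v0,v11,v5) [+-+] → (-1.60949, 0.4409, 0.826309)–(-1.06451, 0.4409, 1.37129)  len=0.7707
  (v0,v7,v10) [++-] → (-1.06451, 0.4409, -1.37129)–(-1.60949, 0.4409, -0.826309)  len=0.7707
  (v0,v10,v11) [+--] → (-1.60949, 0.4409, -0.826309)–(-1.60949, 0.4409, 0.826309)  len=1.6526
  (v1,v5,v9) [++-] → (1.06451, 0.4409, 1.37129)–(1.60949, 0.4409, 0.826309)  len=0.7707
  (v5,v11,v4) [+--] → (-1.06451, 0.4409, 1.37129)–(0, 0.4409, 1.7779)  len=1.1395
  (v10,v7,v6) [-+-] → (-1.06451, 0.4409, -1.37129)–(0, 0.4409, -1.7779)  len=1.1395
  (v7,v1,v8) [++-] → (1.60949, 0.4409, -0.826309)–(1.06451, 0.4409, -1.37129)  len=0.7707
  (v4,v9,v5) [--+] → (1.06451, 0.4409, 1.37129)–(0, 0.4409, 1.7779)  len=1.1395
  (v8,v6,v7) [--+] → (0, 0.4409, -1.7779)–(1.06451, 0.4409, -1.37129)  len=1.1395
  (v9,v8,v1) [--+] → (1.60949, 0.4409, -0.826309)–(1.60949, 0.4409, 0.826309)  len=1.6526

Chained into 1 loop(s):
  loop 1: 10 segments, perimeter = 10.9462
Total perimeter = 10.946

loops=1 perimeter=10.946


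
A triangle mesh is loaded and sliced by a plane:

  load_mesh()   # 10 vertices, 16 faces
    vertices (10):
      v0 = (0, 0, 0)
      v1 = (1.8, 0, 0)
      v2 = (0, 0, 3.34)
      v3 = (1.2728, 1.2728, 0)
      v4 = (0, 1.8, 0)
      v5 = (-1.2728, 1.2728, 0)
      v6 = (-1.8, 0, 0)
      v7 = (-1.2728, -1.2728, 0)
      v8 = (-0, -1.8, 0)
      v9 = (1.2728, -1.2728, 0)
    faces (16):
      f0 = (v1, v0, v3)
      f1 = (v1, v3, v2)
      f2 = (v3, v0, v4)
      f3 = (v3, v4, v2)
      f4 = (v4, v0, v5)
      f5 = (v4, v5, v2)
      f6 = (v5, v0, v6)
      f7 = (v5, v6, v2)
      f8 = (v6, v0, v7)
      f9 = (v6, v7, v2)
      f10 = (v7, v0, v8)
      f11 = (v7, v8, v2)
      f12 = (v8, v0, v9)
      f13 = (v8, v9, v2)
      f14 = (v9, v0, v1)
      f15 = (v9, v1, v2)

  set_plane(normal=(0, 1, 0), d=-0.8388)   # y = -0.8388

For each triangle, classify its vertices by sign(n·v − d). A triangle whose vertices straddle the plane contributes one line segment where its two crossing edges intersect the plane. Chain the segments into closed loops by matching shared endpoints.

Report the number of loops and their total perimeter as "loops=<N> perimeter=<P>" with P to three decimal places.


Straddling triangles (8 of 16):
  (v6,v0,v7) [++-] → (-0.8388, -0.8388, 0)–(-1.45256, -0.8388, 0)  len=0.6138
  (v6,v7,v2) [+-+] → (-1.45256, -0.8388, 0)–(-0.8388, -0.8388, 1.13887)  len=1.2937
  (v7,v0,v8) [-+-] → (-0.8388, -0.8388, 0)–(0, -0.8388, 0)  len=0.8388
  (v7,v8,v2) [--+] → (0, -0.8388, 1.78356)–(-0.8388, -0.8388, 1.13887)  len=1.0579
  (v8,v0,v9) [-+-] → (0, -0.8388, 0)–(0.8388, -0.8388, 0)  len=0.8388
  (v8,v9,v2) [--+] → (0.8388, -0.8388, 1.13887)–(0, -0.8388, 1.78356)  len=1.0579
  (v9,v0,v1) [-++] → (0.8388, -0.8388, 0)–(1.45256, -0.8388, 0)  len=0.6138
  (v9,v1,v2) [-++] → (1.45256, -0.8388, 0)–(0.8388, -0.8388, 1.13887)  len=1.2937

Chained into 1 loop(s):
  loop 1: 8 segments, perimeter = 7.6084
Total perimeter = 7.608

loops=1 perimeter=7.608


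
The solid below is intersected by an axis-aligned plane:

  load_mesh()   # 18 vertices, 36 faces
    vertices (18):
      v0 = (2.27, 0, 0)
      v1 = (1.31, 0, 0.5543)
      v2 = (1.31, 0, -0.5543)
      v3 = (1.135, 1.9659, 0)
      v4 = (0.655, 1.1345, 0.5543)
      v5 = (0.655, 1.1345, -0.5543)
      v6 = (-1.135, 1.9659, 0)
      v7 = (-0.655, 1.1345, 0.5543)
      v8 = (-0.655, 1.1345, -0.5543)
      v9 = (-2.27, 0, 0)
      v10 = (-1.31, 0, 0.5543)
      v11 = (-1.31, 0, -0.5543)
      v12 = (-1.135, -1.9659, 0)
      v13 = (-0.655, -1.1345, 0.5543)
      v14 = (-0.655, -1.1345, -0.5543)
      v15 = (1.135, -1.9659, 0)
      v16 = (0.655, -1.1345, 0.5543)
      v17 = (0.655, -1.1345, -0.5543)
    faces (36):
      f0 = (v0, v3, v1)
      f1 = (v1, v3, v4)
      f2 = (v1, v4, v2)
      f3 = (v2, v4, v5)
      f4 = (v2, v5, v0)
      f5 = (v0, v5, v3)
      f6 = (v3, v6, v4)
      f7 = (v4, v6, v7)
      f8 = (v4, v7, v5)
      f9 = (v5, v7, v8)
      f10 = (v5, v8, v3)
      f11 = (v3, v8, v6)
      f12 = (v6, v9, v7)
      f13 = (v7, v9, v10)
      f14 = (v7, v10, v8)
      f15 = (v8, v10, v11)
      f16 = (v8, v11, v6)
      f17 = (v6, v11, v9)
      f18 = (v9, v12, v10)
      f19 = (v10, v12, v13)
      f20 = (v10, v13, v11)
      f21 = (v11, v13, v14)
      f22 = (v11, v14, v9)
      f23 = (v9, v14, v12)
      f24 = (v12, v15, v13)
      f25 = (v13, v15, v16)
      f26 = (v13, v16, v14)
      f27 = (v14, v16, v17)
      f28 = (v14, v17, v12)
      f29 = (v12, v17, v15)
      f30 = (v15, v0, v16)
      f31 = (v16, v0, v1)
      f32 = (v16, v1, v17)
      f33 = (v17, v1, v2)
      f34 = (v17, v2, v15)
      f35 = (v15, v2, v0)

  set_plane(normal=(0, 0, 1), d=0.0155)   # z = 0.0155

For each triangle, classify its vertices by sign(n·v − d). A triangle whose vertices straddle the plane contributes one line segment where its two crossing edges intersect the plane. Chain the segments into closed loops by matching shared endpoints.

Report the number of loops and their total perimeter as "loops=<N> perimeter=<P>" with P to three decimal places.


loops=2 perimeter=21.319

Straddling triangles (24 of 36):
  (v0,v3,v1) [--+] → (1.13989, 1.91093, 0.0155)–(2.24316, 0, 0.0155)  len=2.2065
  (v1,v3,v4) [+-+] → (1.13989, 1.91093, 0.0155)–(1.12158, 1.94265, 0.0155)  len=0.0366
  (v1,v4,v2) [++-] → (0.973342, 0.583112, 0.0155)–(1.31, 0, 0.0155)  len=0.6733
  (v2,v4,v5) [-+-] → (0.973342, 0.583112, 0.0155)–(0.655, 1.1345, 0.0155)  len=0.6367
  (v3,v6,v4) [--+] → (-1.08495, 1.94265, 0.0155)–(1.12158, 1.94265, 0.0155)  len=2.2065
  (v4,v6,v7) [+-+] → (-1.08495, 1.94265, 0.0155)–(-1.12158, 1.94265, 0.0155)  len=0.0366
  (v4,v7,v5) [++-] → (-0.0183159, 1.1345, 0.0155)–(0.655, 1.1345, 0.0155)  len=0.6733
  (v5,v7,v8) [-+-] → (-0.0183159, 1.1345, 0.0155)–(-0.655, 1.1345, 0.0155)  len=0.6367
  (v6,v9,v7) [--+] → (-2.22484, 0.0317242, 0.0155)–(-1.12158, 1.94265, 0.0155)  len=2.2065
  (v7,v9,v10) [+-+] → (-2.22484, 0.0317242, 0.0155)–(-2.24316, 0, 0.0155)  len=0.0366
  (v7,v10,v8) [++-] → (-0.991658, 0.551388, 0.0155)–(-0.655, 1.1345, 0.0155)  len=0.6733
  (v8,v10,v11) [-+-] → (-0.991658, 0.551388, 0.0155)–(-1.31, 0, 0.0155)  len=0.6367
  (v9,v12,v10) [--+] → (-1.13989, -1.91093, 0.0155)–(-2.24316, 0, 0.0155)  len=2.2065
  (v10,v12,v13) [+-+] → (-1.13989, -1.91093, 0.0155)–(-1.12158, -1.94265, 0.0155)  len=0.0366
  (v10,v13,v11) [++-] → (-0.973342, -0.583112, 0.0155)–(-1.31, 0, 0.0155)  len=0.6733
  (v11,v13,v14) [-+-] → (-0.973342, -0.583112, 0.0155)–(-0.655, -1.1345, 0.0155)  len=0.6367
  (v12,v15,v13) [--+] → (1.08495, -1.94265, 0.0155)–(-1.12158, -1.94265, 0.0155)  len=2.2065
  (v13,v15,v16) [+-+] → (1.08495, -1.94265, 0.0155)–(1.12158, -1.94265, 0.0155)  len=0.0366
  (v13,v16,v14) [++-] → (0.0183159, -1.1345, 0.0155)–(-0.655, -1.1345, 0.0155)  len=0.6733
  (v14,v16,v17) [-+-] → (0.0183159, -1.1345, 0.0155)–(0.655, -1.1345, 0.0155)  len=0.6367
  (v15,v0,v16) [--+] → (2.22484, -0.0317242, 0.0155)–(1.12158, -1.94265, 0.0155)  len=2.2065
  (v16,v0,v1) [+-+] → (2.22484, -0.0317242, 0.0155)–(2.24316, 0, 0.0155)  len=0.0366
  (v16,v1,v17) [++-] → (0.991658, -0.551388, 0.0155)–(0.655, -1.1345, 0.0155)  len=0.6733
  (v17,v1,v2) [-+-] → (0.991658, -0.551388, 0.0155)–(1.31, 0, 0.0155)  len=0.6367

Chained into 2 loop(s):
  loop 1: 12 segments, perimeter = 13.4590
  loop 2: 12 segments, perimeter = 7.8600
Total perimeter = 21.319


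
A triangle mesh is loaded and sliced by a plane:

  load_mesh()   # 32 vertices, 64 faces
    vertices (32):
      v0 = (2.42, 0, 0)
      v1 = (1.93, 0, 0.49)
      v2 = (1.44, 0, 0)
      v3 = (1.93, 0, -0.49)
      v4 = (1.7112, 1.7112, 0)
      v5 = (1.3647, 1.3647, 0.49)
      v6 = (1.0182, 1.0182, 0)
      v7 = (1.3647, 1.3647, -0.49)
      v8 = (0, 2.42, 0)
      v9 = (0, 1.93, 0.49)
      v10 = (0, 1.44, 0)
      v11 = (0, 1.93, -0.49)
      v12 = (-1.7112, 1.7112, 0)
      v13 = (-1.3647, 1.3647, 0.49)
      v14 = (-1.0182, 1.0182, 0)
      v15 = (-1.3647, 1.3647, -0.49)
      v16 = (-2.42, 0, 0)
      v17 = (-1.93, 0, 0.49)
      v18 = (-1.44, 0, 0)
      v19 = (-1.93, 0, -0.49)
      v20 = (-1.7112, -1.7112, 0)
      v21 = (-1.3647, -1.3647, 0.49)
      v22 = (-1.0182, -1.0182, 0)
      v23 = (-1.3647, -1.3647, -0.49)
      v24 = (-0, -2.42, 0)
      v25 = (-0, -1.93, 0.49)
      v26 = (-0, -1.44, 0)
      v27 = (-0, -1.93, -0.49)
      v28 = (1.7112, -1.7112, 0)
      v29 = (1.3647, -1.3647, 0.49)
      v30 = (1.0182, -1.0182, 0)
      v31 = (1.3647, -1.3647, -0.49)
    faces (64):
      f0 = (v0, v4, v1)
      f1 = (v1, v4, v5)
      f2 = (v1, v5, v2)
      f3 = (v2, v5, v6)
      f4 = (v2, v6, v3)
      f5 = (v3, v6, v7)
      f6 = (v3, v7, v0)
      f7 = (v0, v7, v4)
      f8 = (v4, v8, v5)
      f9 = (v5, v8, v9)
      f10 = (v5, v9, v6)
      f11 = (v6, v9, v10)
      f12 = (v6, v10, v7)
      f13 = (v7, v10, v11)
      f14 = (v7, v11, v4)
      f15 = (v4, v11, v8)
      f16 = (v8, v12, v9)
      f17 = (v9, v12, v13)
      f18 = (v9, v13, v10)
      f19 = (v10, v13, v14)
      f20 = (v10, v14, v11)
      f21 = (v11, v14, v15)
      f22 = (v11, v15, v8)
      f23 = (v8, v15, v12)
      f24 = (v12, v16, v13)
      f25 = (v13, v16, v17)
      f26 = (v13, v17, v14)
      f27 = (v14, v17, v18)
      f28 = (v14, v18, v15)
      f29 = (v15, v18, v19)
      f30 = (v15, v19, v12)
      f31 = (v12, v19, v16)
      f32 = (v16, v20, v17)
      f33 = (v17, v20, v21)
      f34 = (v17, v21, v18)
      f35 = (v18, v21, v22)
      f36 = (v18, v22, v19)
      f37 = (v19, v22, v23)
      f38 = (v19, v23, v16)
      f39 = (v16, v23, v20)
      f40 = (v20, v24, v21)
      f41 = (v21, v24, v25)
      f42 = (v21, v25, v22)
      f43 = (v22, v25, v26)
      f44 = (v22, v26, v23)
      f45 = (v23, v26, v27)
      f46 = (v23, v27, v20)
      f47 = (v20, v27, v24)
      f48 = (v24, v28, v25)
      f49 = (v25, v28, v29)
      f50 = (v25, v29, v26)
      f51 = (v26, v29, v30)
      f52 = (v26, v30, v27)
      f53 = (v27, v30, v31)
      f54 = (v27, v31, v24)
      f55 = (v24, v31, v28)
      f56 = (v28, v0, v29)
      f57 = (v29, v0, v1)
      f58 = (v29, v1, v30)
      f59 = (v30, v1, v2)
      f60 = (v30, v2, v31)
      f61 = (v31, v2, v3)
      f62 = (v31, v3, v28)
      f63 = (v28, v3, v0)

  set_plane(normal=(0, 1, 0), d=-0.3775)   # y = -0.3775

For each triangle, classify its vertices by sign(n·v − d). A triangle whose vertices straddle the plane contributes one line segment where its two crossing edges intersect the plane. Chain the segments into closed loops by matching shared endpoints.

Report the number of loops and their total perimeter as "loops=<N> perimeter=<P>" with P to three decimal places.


loops=2 perimeter=5.544

Straddling triangles (16 of 64):
  (v16,v20,v17) [+-+] → (-2.26363, -0.3775, 0)–(-1.88173, -0.3775, 0.381903)  len=0.5401
  (v17,v20,v21) [+--] → (-1.88173, -0.3775, 0.381903)–(-1.77363, -0.3775, 0.49)  len=0.1529
  (v17,v21,v18) [+-+] → (-1.77363, -0.3775, 0.49)–(-1.41917, -0.3775, 0.135543)  len=0.5013
  (v18,v21,v22) [+--] → (-1.41917, -0.3775, 0.135543)–(-1.28362, -0.3775, 0)  len=0.1917
  (v18,v22,v19) [+-+] → (-1.28362, -0.3775, 0)–(-1.59195, -0.3775, -0.308331)  len=0.4360
  (v19,v22,v23) [+--] → (-1.59195, -0.3775, -0.308331)–(-1.77363, -0.3775, -0.49)  len=0.2569
  (v19,v23,v16) [+-+] → (-1.77363, -0.3775, -0.49)–(-2.12809, -0.3775, -0.135543)  len=0.5013
  (v16,v23,v20) [+--] → (-2.12809, -0.3775, -0.135543)–(-2.26363, -0.3775, 0)  len=0.1917
  (v28,v0,v29) [-+-] → (2.26363, -0.3775, 0)–(2.12809, -0.3775, 0.135543)  len=0.1917
  (v29,v0,v1) [-++] → (2.12809, -0.3775, 0.135543)–(1.77363, -0.3775, 0.49)  len=0.5013
  (v29,v1,v30) [-+-] → (1.77363, -0.3775, 0.49)–(1.59195, -0.3775, 0.308331)  len=0.2569
  (v30,v1,v2) [-++] → (1.59195, -0.3775, 0.308331)–(1.28362, -0.3775, 0)  len=0.4360
  (v30,v2,v31) [-+-] → (1.28362, -0.3775, 0)–(1.41917, -0.3775, -0.135543)  len=0.1917
  (v31,v2,v3) [-++] → (1.41917, -0.3775, -0.135543)–(1.77363, -0.3775, -0.49)  len=0.5013
  (v31,v3,v28) [-+-] → (1.77363, -0.3775, -0.49)–(1.88173, -0.3775, -0.381903)  len=0.1529
  (v28,v3,v0) [-++] → (1.88173, -0.3775, -0.381903)–(2.26363, -0.3775, 0)  len=0.5401

Chained into 2 loop(s):
  loop 1: 8 segments, perimeter = 2.7719
  loop 2: 8 segments, perimeter = 2.7719
Total perimeter = 5.544


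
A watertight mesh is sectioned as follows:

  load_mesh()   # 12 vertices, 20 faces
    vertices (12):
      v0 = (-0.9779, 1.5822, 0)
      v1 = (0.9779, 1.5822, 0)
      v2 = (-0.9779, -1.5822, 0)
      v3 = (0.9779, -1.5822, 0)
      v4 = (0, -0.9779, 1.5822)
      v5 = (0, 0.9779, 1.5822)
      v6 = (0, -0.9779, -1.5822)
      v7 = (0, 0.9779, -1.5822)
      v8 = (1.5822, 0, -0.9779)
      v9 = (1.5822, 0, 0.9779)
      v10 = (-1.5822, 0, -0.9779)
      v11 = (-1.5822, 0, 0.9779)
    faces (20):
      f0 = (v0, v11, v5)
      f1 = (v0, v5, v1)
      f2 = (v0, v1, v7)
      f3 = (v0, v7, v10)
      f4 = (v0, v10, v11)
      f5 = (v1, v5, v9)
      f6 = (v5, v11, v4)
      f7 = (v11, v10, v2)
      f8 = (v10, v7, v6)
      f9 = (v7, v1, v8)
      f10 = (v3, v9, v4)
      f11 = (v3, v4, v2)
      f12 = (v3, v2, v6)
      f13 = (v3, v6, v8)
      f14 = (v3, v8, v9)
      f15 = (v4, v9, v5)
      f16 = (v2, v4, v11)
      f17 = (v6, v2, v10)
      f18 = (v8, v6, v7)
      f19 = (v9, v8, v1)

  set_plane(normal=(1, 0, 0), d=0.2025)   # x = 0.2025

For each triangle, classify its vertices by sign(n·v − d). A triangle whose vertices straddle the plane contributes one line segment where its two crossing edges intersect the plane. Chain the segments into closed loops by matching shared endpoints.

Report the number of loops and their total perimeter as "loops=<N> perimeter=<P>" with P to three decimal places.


loops=1 perimeter=10.199

Straddling triangles (10 of 20):
  (v0,v5,v1) [--+] → (0.2025, 1.10304, 1.25456)–(0.2025, 1.5822, 0)  len=1.3430
  (v0,v1,v7) [-+-] → (0.2025, 1.5822, 0)–(0.2025, 1.10304, -1.25456)  len=1.3430
  (v1,v5,v9) [+-+] → (0.2025, 1.10304, 1.25456)–(0.2025, 0.852742, 1.50486)  len=0.3540
  (v7,v1,v8) [-++] → (0.2025, 1.10304, -1.25456)–(0.2025, 0.852742, -1.50486)  len=0.3540
  (v3,v9,v4) [++-] → (0.2025, -0.852742, 1.50486)–(0.2025, -1.10304, 1.25456)  len=0.3540
  (v3,v4,v2) [+--] → (0.2025, -1.10304, 1.25456)–(0.2025, -1.5822, 0)  len=1.3430
  (v3,v2,v6) [+--] → (0.2025, -1.5822, 0)–(0.2025, -1.10304, -1.25456)  len=1.3430
  (v3,v6,v8) [+-+] → (0.2025, -1.10304, -1.25456)–(0.2025, -0.852742, -1.50486)  len=0.3540
  (v4,v9,v5) [-+-] → (0.2025, -0.852742, 1.50486)–(0.2025, 0.852742, 1.50486)  len=1.7055
  (v8,v6,v7) [+--] → (0.2025, -0.852742, -1.50486)–(0.2025, 0.852742, -1.50486)  len=1.7055

Chained into 1 loop(s):
  loop 1: 10 segments, perimeter = 10.1987
Total perimeter = 10.199


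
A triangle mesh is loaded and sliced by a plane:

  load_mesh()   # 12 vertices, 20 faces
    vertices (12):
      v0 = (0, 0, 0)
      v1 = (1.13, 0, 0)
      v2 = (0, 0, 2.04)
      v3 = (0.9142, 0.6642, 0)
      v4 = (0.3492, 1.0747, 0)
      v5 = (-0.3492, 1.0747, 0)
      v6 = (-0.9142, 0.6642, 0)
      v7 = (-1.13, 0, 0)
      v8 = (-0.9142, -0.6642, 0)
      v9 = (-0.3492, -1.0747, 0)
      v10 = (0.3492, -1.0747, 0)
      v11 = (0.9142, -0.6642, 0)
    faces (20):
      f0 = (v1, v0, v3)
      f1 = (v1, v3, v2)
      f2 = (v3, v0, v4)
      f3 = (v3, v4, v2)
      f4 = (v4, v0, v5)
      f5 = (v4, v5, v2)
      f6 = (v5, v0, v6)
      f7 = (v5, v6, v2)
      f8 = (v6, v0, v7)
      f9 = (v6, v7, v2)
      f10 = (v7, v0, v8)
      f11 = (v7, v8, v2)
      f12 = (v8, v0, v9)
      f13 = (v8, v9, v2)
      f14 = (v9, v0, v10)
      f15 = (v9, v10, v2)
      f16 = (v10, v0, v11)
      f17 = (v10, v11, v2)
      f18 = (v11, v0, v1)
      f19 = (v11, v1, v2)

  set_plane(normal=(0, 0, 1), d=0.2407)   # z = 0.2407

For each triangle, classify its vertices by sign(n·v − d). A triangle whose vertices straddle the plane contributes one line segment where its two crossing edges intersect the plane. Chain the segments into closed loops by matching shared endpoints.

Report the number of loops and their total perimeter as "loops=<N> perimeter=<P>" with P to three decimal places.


loops=1 perimeter=6.160

Straddling triangles (10 of 20):
  (v1,v3,v2) [--+] → (0.806333, 0.585831, 0.2407)–(0.996671, 0, 0.2407)  len=0.6160
  (v3,v4,v2) [--+] → (0.307998, 0.947896, 0.2407)–(0.806333, 0.585831, 0.2407)  len=0.6160
  (v4,v5,v2) [--+] → (-0.307998, 0.947896, 0.2407)–(0.307998, 0.947896, 0.2407)  len=0.6160
  (v5,v6,v2) [--+] → (-0.806333, 0.585831, 0.2407)–(-0.307998, 0.947896, 0.2407)  len=0.6160
  (v6,v7,v2) [--+] → (-0.996671, 0, 0.2407)–(-0.806333, 0.585831, 0.2407)  len=0.6160
  (v7,v8,v2) [--+] → (-0.806333, -0.585831, 0.2407)–(-0.996671, 0, 0.2407)  len=0.6160
  (v8,v9,v2) [--+] → (-0.307998, -0.947896, 0.2407)–(-0.806333, -0.585831, 0.2407)  len=0.6160
  (v9,v10,v2) [--+] → (0.307998, -0.947896, 0.2407)–(-0.307998, -0.947896, 0.2407)  len=0.6160
  (v10,v11,v2) [--+] → (0.806333, -0.585831, 0.2407)–(0.307998, -0.947896, 0.2407)  len=0.6160
  (v11,v1,v2) [--+] → (0.996671, 0, 0.2407)–(0.806333, -0.585831, 0.2407)  len=0.6160

Chained into 1 loop(s):
  loop 1: 10 segments, perimeter = 6.1598
Total perimeter = 6.160


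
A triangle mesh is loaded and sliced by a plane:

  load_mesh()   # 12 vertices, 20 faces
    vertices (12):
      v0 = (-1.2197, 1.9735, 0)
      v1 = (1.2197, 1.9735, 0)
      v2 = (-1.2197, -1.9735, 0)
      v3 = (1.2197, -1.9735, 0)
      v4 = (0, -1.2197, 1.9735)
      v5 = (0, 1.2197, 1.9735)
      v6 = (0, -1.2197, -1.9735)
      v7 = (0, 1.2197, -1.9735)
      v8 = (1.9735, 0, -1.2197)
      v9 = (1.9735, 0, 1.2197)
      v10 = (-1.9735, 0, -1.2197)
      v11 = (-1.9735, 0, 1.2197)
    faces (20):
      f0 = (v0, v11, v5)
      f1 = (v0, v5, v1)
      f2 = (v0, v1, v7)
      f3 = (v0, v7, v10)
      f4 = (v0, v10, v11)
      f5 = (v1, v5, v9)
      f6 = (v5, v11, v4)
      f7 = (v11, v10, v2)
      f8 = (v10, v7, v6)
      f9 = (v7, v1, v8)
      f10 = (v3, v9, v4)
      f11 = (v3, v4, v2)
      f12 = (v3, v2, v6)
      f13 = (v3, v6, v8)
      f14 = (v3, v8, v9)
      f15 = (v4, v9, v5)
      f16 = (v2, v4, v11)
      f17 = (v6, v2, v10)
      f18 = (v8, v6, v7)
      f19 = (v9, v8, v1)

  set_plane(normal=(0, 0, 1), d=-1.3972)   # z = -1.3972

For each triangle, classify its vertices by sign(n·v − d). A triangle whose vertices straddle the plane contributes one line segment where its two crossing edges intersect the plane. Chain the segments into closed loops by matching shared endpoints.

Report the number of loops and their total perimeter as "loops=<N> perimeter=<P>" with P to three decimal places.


Straddling triangles (8 of 20):
  (v0,v1,v7) [++-] → (0.356176, 1.43982, -1.3972)–(-0.356176, 1.43982, -1.3972)  len=0.7124
  (v0,v7,v10) [+-+] → (-0.356176, 1.43982, -1.3972)–(-1.50879, 0.287207, -1.3972)  len=1.6300
  (v10,v7,v6) [+--] → (-1.50879, 0.287207, -1.3972)–(-1.50879, -0.287207, -1.3972)  len=0.5744
  (v7,v1,v8) [-++] → (0.356176, 1.43982, -1.3972)–(1.50879, 0.287207, -1.3972)  len=1.6300
  (v3,v2,v6) [++-] → (-0.356176, -1.43982, -1.3972)–(0.356176, -1.43982, -1.3972)  len=0.7124
  (v3,v6,v8) [+-+] → (0.356176, -1.43982, -1.3972)–(1.50879, -0.287207, -1.3972)  len=1.6300
  (v6,v2,v10) [-++] → (-0.356176, -1.43982, -1.3972)–(-1.50879, -0.287207, -1.3972)  len=1.6300
  (v8,v6,v7) [+--] → (1.50879, -0.287207, -1.3972)–(1.50879, 0.287207, -1.3972)  len=0.5744

Chained into 1 loop(s):
  loop 1: 8 segments, perimeter = 9.0937
Total perimeter = 9.094

loops=1 perimeter=9.094


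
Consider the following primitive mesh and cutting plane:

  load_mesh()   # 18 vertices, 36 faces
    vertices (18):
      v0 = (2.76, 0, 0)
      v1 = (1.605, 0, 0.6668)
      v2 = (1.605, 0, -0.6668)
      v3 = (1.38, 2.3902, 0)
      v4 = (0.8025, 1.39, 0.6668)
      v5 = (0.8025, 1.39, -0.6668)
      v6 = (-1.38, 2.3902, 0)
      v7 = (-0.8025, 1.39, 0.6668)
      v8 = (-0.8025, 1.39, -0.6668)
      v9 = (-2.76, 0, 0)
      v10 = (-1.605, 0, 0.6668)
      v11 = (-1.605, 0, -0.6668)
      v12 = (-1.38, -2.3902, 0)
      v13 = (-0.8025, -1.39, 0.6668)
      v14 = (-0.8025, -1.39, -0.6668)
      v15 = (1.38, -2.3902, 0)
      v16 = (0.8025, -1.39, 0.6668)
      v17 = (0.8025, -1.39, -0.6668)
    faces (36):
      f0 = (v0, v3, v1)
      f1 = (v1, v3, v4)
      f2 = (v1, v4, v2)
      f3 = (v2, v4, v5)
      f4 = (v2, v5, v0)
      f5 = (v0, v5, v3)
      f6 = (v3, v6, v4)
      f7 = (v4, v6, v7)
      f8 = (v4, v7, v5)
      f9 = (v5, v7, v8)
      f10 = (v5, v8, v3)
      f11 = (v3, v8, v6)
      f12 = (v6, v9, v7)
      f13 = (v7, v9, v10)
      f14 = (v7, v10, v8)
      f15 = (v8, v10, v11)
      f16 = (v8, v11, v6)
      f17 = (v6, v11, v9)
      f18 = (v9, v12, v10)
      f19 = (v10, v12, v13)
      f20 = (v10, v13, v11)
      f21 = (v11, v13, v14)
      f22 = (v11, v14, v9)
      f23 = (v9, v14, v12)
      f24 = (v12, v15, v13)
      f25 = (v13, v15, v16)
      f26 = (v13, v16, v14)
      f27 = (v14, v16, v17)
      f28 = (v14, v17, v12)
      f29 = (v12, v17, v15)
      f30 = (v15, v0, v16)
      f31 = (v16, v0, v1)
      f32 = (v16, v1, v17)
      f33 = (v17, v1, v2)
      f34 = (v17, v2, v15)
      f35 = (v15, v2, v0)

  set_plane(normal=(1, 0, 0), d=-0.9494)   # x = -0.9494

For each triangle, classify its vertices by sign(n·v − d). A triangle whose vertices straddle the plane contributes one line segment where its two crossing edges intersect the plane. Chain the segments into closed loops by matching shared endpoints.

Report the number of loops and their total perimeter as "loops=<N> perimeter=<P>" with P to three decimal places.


loops=2 perimeter=8.398

Straddling triangles (16 of 36):
  (v3,v6,v4) [+-+] → (-0.9494, 2.3902, 0)–(-0.9494, 2.19286, 0.131557)  len=0.2372
  (v4,v6,v7) [+-+] → (-0.9494, 2.19286, 0.131557)–(-0.9494, 1.64442, 0.497185)  len=0.6591
  (v3,v8,v6) [++-] → (-0.9494, 1.64442, -0.497185)–(-0.9494, 2.3902, 0)  len=0.8963
  (v6,v9,v7) [--+] → (-0.9494, 1.28569, 0.61676)–(-0.9494, 1.64442, 0.497185)  len=0.3781
  (v7,v9,v10) [+--] → (-0.9494, 1.28569, 0.61676)–(-0.9494, 1.13556, 0.6668)  len=0.1583
  (v7,v10,v8) [+-+] → (-0.9494, 1.13556, 0.6668)–(-0.9494, 1.13556, -0.422681)  len=1.0895
  (v8,v10,v11) [+--] → (-0.9494, 1.13556, -0.422681)–(-0.9494, 1.13556, -0.6668)  len=0.2441
  (v8,v11,v6) [+--] → (-0.9494, 1.13556, -0.6668)–(-0.9494, 1.64442, -0.497185)  len=0.5364
  (v10,v12,v13) [--+] → (-0.9494, -1.64442, 0.497185)–(-0.9494, -1.13556, 0.6668)  len=0.5364
  (v10,v13,v11) [-+-] → (-0.9494, -1.13556, 0.6668)–(-0.9494, -1.13556, 0.422681)  len=0.2441
  (v11,v13,v14) [-++] → (-0.9494, -1.13556, 0.422681)–(-0.9494, -1.13556, -0.6668)  len=1.0895
  (v11,v14,v9) [-+-] → (-0.9494, -1.13556, -0.6668)–(-0.9494, -1.28569, -0.61676)  len=0.1583
  (v9,v14,v12) [-+-] → (-0.9494, -1.28569, -0.61676)–(-0.9494, -1.64442, -0.497185)  len=0.3781
  (v12,v15,v13) [-++] → (-0.9494, -2.3902, 0)–(-0.9494, -1.64442, 0.497185)  len=0.8963
  (v14,v17,v12) [++-] → (-0.9494, -2.19286, -0.131557)–(-0.9494, -1.64442, -0.497185)  len=0.6591
  (v12,v17,v15) [-++] → (-0.9494, -2.19286, -0.131557)–(-0.9494, -2.3902, 0)  len=0.2372

Chained into 2 loop(s):
  loop 1: 8 segments, perimeter = 4.1990
  loop 2: 8 segments, perimeter = 4.1990
Total perimeter = 8.398
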